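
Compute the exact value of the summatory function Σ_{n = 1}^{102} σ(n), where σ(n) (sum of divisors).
Σ_{n ≤ 102} σ(n) = 8617

Compute σ(n) for each 1 ≤ n ≤ 102: σ(1) = 1, σ(2) = 3, σ(3) = 4, σ(4) = 7, σ(5) = 6, σ(6) = 12, σ(7) = 8, σ(8) = 15, σ(9) = 13, σ(10) = 18, σ(11) = 12, σ(12) = 28, σ(13) = 14, σ(14) = 24, σ(15) = 24, σ(16) = 31, σ(17) = 18, σ(18) = 39, σ(19) = 20, σ(20) = 42, σ(21) = 32, σ(22) = 36, σ(23) = 24, σ(24) = 60, σ(25) = 31, σ(26) = 42, σ(27) = 40, σ(28) = 56, σ(29) = 30, σ(30) = 72, σ(31) = 32, σ(32) = 63, σ(33) = 48, σ(34) = 54, σ(35) = 48, σ(36) = 91, σ(37) = 38, σ(38) = 60, σ(39) = 56, σ(40) = 90, σ(41) = 42, σ(42) = 96, σ(43) = 44, σ(44) = 84, σ(45) = 78, σ(46) = 72, σ(47) = 48, σ(48) = 124, σ(49) = 57, σ(50) = 93, σ(51) = 72, σ(52) = 98, σ(53) = 54, σ(54) = 120, σ(55) = 72, σ(56) = 120, σ(57) = 80, σ(58) = 90, σ(59) = 60, σ(60) = 168, σ(61) = 62, σ(62) = 96, σ(63) = 104, σ(64) = 127, σ(65) = 84, σ(66) = 144, σ(67) = 68, σ(68) = 126, σ(69) = 96, σ(70) = 144, σ(71) = 72, σ(72) = 195, σ(73) = 74, σ(74) = 114, σ(75) = 124, σ(76) = 140, σ(77) = 96, σ(78) = 168, σ(79) = 80, σ(80) = 186, σ(81) = 121, σ(82) = 126, σ(83) = 84, σ(84) = 224, σ(85) = 108, σ(86) = 132, σ(87) = 120, σ(88) = 180, σ(89) = 90, σ(90) = 234, σ(91) = 112, σ(92) = 168, σ(93) = 128, σ(94) = 144, σ(95) = 120, σ(96) = 252, σ(97) = 98, σ(98) = 171, σ(99) = 156, σ(100) = 217, σ(101) = 102, σ(102) = 216. Summing all 102 values: 8617. (Average order: Σ_{n ≤ x} σ(n) ~ (π²/12) x². For x = 102, (π²/12)·102² ≈ 8556.95.)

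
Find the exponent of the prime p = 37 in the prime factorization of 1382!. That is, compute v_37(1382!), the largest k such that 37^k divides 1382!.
v_37(1382!) = 38

Legendre's formula: v_p(n!) = Σ_{k ≥ 1} ⌊n / p^k⌋. For p = 37, n = 1382, the terms are:
  ⌊1382/37^1⌋ = ⌊1382/37⌋ = 37
  ⌊1382/37^2⌋ = ⌊1382/1369⌋ = 1
(the next term ⌊1382/37^3⌋ = 0, terminating the sum). Summing: v_37(1382!) = 37 + 1 = 38.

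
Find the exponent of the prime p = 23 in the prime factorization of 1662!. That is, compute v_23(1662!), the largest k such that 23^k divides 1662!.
v_23(1662!) = 75

Legendre's formula: v_p(n!) = Σ_{k ≥ 1} ⌊n / p^k⌋. For p = 23, n = 1662, the terms are:
  ⌊1662/23^1⌋ = ⌊1662/23⌋ = 72
  ⌊1662/23^2⌋ = ⌊1662/529⌋ = 3
(the next term ⌊1662/23^3⌋ = 0, terminating the sum). Summing: v_23(1662!) = 72 + 3 = 75.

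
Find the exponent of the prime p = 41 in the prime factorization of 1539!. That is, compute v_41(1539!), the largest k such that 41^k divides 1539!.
v_41(1539!) = 37

Legendre's formula: v_p(n!) = Σ_{k ≥ 1} ⌊n / p^k⌋. For p = 41, n = 1539, the terms are:
  ⌊1539/41^1⌋ = ⌊1539/41⌋ = 37
(the next term ⌊1539/41^2⌋ = 0, terminating the sum). Summing: v_41(1539!) = 37 = 37.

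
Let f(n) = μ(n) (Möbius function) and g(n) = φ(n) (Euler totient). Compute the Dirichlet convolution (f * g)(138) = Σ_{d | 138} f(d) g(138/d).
(μ * φ)(138) = 0

Divisors of 138: [1, 2, 3, 6, 23, 46, 69, 138]. For each d | 138:
  d = 1: μ(1) · φ(138/1) = 1 · 44 = 44
  d = 2: μ(2) · φ(138/2) = -1 · 44 = -44
  d = 3: μ(3) · φ(138/3) = -1 · 22 = -22
  d = 6: μ(6) · φ(138/6) = 1 · 22 = 22
  d = 23: μ(23) · φ(138/23) = -1 · 2 = -2
  d = 46: μ(46) · φ(138/46) = 1 · 2 = 2
  d = 69: μ(69) · φ(138/69) = 1 · 1 = 1
  d = 138: μ(138) · φ(138/138) = -1 · 1 = -1
Summing: (μ * φ)(138) = 44 + -44 + -22 + 22 + -2 + 2 + 1 + -1 = 0.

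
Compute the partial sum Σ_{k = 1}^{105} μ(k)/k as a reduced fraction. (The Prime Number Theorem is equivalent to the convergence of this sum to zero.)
Σ μ(k)/k = -8915416487220473705412024884245769093/1142134453758344198700310554223440876010

Values of μ(k) for 1 ≤ k ≤ 105: μ(1) = 1, μ(2) = -1, μ(3) = -1, μ(5) = -1, μ(6) = 1, μ(7) = -1, μ(10) = 1, μ(11) = -1, μ(13) = -1, μ(14) = 1, μ(15) = 1, μ(17) = -1, μ(19) = -1, μ(21) = 1, μ(22) = 1, μ(23) = -1, μ(26) = 1, μ(29) = -1, μ(30) = -1, μ(31) = -1, μ(33) = 1, μ(34) = 1, μ(35) = 1, μ(37) = -1, μ(38) = 1, μ(39) = 1, μ(41) = -1, μ(42) = -1, μ(43) = -1, μ(46) = 1, μ(47) = -1, μ(51) = 1, μ(53) = -1, μ(55) = 1, μ(57) = 1, μ(58) = 1, μ(59) = -1, μ(61) = -1, μ(62) = 1, μ(65) = 1, μ(66) = -1, μ(67) = -1, μ(69) = 1, μ(70) = -1, μ(71) = -1, μ(73) = -1, μ(74) = 1, μ(77) = 1, μ(78) = -1, μ(79) = -1, μ(82) = 1, μ(83) = -1, μ(85) = 1, μ(86) = 1, μ(87) = 1, μ(89) = -1, μ(91) = 1, μ(93) = 1, μ(94) = 1, μ(95) = 1, μ(97) = -1, μ(101) = -1, μ(102) = -1, μ(103) = -1, μ(105) = -1, with μ = 0 on non-squarefree integers. Summing μ(k)/k for k where μ(k) ≠ 0 gives -8915416487220473705412024884245769093/1142134453758344198700310554223440876010 ≈ -0.0078. (PNT ⟺ this sum → 0 as n → ∞.)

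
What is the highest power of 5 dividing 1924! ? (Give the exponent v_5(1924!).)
v_5(1924!) = 478

Legendre's formula: v_p(n!) = Σ_{k ≥ 1} ⌊n / p^k⌋. For p = 5, n = 1924, the terms are:
  ⌊1924/5^1⌋ = ⌊1924/5⌋ = 384
  ⌊1924/5^2⌋ = ⌊1924/25⌋ = 76
  ⌊1924/5^3⌋ = ⌊1924/125⌋ = 15
  ⌊1924/5^4⌋ = ⌊1924/625⌋ = 3
(the next term ⌊1924/5^5⌋ = 0, terminating the sum). Summing: v_5(1924!) = 384 + 76 + 15 + 3 = 478.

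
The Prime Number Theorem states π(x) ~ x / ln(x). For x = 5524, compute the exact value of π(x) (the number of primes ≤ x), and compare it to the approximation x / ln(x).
π(5524) = 730;  x/ln(x) ≈ 641.07;  relative error ≈ 12.18%.

Directly count primes up to 5524: π(5524) = 730. The PNT approximation gives 5524/ln(5524) ≈ 5524/8.61686 ≈ 641.07. Relative error (π(x) − x/ln(x)) / π(x) ≈ 12.18%; the approximation is known to undercount slightly (Li(x) is a better estimate).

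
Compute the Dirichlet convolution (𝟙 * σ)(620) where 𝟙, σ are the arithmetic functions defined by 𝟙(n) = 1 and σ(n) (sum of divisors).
(𝟙 * σ)(620) = 2541

Divisors of 620: [1, 2, 4, 5, 10, 20, 31, 62, 124, 155, 310, 620]. For each d | 620:
  d = 1: 𝟙(1) · σ(620/1) = 1 · 1344 = 1344
  d = 2: 𝟙(2) · σ(620/2) = 1 · 576 = 576
  d = 4: 𝟙(4) · σ(620/4) = 1 · 192 = 192
  d = 5: 𝟙(5) · σ(620/5) = 1 · 224 = 224
  d = 10: 𝟙(10) · σ(620/10) = 1 · 96 = 96
  d = 20: 𝟙(20) · σ(620/20) = 1 · 32 = 32
  d = 31: 𝟙(31) · σ(620/31) = 1 · 42 = 42
  d = 62: 𝟙(62) · σ(620/62) = 1 · 18 = 18
  d = 124: 𝟙(124) · σ(620/124) = 1 · 6 = 6
  d = 155: 𝟙(155) · σ(620/155) = 1 · 7 = 7
  d = 310: 𝟙(310) · σ(620/310) = 1 · 3 = 3
  d = 620: 𝟙(620) · σ(620/620) = 1 · 1 = 1
Summing: (𝟙 * σ)(620) = 1344 + 576 + 192 + 224 + 96 + 32 + 42 + 18 + 6 + 7 + 3 + 1 = 2541.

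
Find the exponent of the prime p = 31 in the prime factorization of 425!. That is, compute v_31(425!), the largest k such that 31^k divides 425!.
v_31(425!) = 13

Legendre's formula: v_p(n!) = Σ_{k ≥ 1} ⌊n / p^k⌋. For p = 31, n = 425, the terms are:
  ⌊425/31^1⌋ = ⌊425/31⌋ = 13
(the next term ⌊425/31^2⌋ = 0, terminating the sum). Summing: v_31(425!) = 13 = 13.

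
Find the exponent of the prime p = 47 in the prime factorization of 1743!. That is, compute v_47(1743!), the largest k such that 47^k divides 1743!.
v_47(1743!) = 37

Legendre's formula: v_p(n!) = Σ_{k ≥ 1} ⌊n / p^k⌋. For p = 47, n = 1743, the terms are:
  ⌊1743/47^1⌋ = ⌊1743/47⌋ = 37
(the next term ⌊1743/47^2⌋ = 0, terminating the sum). Summing: v_47(1743!) = 37 = 37.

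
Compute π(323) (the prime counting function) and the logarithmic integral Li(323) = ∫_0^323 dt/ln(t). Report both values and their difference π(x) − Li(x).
π(323) = 66;  Li(323) ≈ 72.34;  π(x) − Li(x) ≈ -6.34.

Direct count of primes ≤ 323 gives π(323) = 66. Numerical evaluation of the logarithmic integral gives Li(323) ≈ 72.34. The difference π(x) − Li(x) ≈ -6.34 is typically negative for small/moderate x (Li(x) overestimates), though Littlewood's theorem shows this sign changes infinitely often.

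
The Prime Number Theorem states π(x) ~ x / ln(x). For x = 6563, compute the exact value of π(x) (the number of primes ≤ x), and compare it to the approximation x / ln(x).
π(6563) = 848;  x/ln(x) ≈ 746.71;  relative error ≈ 11.94%.

Directly count primes up to 6563: π(6563) = 848. The PNT approximation gives 6563/ln(6563) ≈ 6563/8.78920 ≈ 746.71. Relative error (π(x) − x/ln(x)) / π(x) ≈ 11.94%; the approximation is known to undercount slightly (Li(x) is a better estimate).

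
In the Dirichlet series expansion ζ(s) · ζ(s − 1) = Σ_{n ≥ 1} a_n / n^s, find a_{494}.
σ(494) = 840

In the product (Σ m^0/m^s)(Σ k / k^s) = Σ (Σ_{d | n} d) / n^s, the coefficient of 1/n^s is σ(n) = Σ_{d | n} d. For n = 494, divisors are [1, 2, 13, 19, 26, 38, 247, 494]; summing: σ(494) = 840.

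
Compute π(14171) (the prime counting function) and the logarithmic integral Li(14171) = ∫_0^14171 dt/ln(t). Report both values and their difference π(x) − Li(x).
π(14171) = 1667;  Li(14171) ≈ 1690.16;  π(x) − Li(x) ≈ -23.16.

Direct count of primes ≤ 14171 gives π(14171) = 1667. Numerical evaluation of the logarithmic integral gives Li(14171) ≈ 1690.16. The difference π(x) − Li(x) ≈ -23.16 is typically negative for small/moderate x (Li(x) overestimates), though Littlewood's theorem shows this sign changes infinitely often.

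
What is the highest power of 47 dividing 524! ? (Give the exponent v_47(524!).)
v_47(524!) = 11

Legendre's formula: v_p(n!) = Σ_{k ≥ 1} ⌊n / p^k⌋. For p = 47, n = 524, the terms are:
  ⌊524/47^1⌋ = ⌊524/47⌋ = 11
(the next term ⌊524/47^2⌋ = 0, terminating the sum). Summing: v_47(524!) = 11 = 11.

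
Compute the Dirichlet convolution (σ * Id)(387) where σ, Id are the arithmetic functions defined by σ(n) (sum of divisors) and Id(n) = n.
(σ * Id)(387) = 2958

Divisors of 387: [1, 3, 9, 43, 129, 387]. For each d | 387:
  d = 1: σ(1) · Id(387/1) = 1 · 387 = 387
  d = 3: σ(3) · Id(387/3) = 4 · 129 = 516
  d = 9: σ(9) · Id(387/9) = 13 · 43 = 559
  d = 43: σ(43) · Id(387/43) = 44 · 9 = 396
  d = 129: σ(129) · Id(387/129) = 176 · 3 = 528
  d = 387: σ(387) · Id(387/387) = 572 · 1 = 572
Summing: (σ * Id)(387) = 387 + 516 + 559 + 396 + 528 + 572 = 2958.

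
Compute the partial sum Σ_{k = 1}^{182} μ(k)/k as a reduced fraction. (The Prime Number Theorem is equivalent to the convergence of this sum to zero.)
Σ μ(k)/k = -42777633147096095202261336980430876153798047365508655725648588303365613/2698673146402774891360107038836843903137758765182175327729755799791307145

Values of μ(k) for 1 ≤ k ≤ 182: μ(1) = 1, μ(2) = -1, μ(3) = -1, μ(5) = -1, μ(6) = 1, μ(7) = -1, μ(10) = 1, μ(11) = -1, μ(13) = -1, μ(14) = 1, μ(15) = 1, μ(17) = -1, μ(19) = -1, μ(21) = 1, μ(22) = 1, μ(23) = -1, μ(26) = 1, μ(29) = -1, μ(30) = -1, μ(31) = -1, μ(33) = 1, μ(34) = 1, μ(35) = 1, μ(37) = -1, μ(38) = 1, μ(39) = 1, μ(41) = -1, μ(42) = -1, μ(43) = -1, μ(46) = 1, μ(47) = -1, μ(51) = 1, μ(53) = -1, μ(55) = 1, μ(57) = 1, μ(58) = 1, μ(59) = -1, μ(61) = -1, μ(62) = 1, μ(65) = 1, μ(66) = -1, μ(67) = -1, μ(69) = 1, μ(70) = -1, μ(71) = -1, μ(73) = -1, μ(74) = 1, μ(77) = 1, μ(78) = -1, μ(79) = -1, μ(82) = 1, μ(83) = -1, μ(85) = 1, μ(86) = 1, μ(87) = 1, μ(89) = -1, μ(91) = 1, μ(93) = 1, μ(94) = 1, μ(95) = 1, μ(97) = -1, μ(101) = -1, μ(102) = -1, μ(103) = -1, μ(105) = -1, μ(106) = 1, μ(107) = -1, μ(109) = -1, μ(110) = -1, μ(111) = 1, μ(113) = -1, μ(114) = -1, μ(115) = 1, μ(118) = 1, μ(119) = 1, μ(122) = 1, μ(123) = 1, μ(127) = -1, μ(129) = 1, μ(130) = -1, μ(131) = -1, μ(133) = 1, μ(134) = 1, μ(137) = -1, μ(138) = -1, μ(139) = -1, μ(141) = 1, μ(142) = 1, μ(143) = 1, μ(145) = 1, μ(146) = 1, μ(149) = -1, μ(151) = -1, μ(154) = -1, μ(155) = 1, μ(157) = -1, μ(158) = 1, μ(159) = 1, μ(161) = 1, μ(163) = -1, μ(165) = -1, μ(166) = 1, μ(167) = -1, μ(170) = -1, μ(173) = -1, μ(174) = -1, μ(177) = 1, μ(178) = 1, μ(179) = -1, μ(181) = -1, μ(182) = -1, with μ = 0 on non-squarefree integers. Summing μ(k)/k for k where μ(k) ≠ 0 gives -42777633147096095202261336980430876153798047365508655725648588303365613/2698673146402774891360107038836843903137758765182175327729755799791307145 ≈ -0.0159. (PNT ⟺ this sum → 0 as n → ∞.)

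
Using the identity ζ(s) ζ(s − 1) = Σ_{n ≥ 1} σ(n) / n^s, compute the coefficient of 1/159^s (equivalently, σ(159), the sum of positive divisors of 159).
σ(159) = 216

In the product (Σ m^0/m^s)(Σ k / k^s) = Σ (Σ_{d | n} d) / n^s, the coefficient of 1/n^s is σ(n) = Σ_{d | n} d. For n = 159, divisors are [1, 3, 53, 159]; summing: σ(159) = 216.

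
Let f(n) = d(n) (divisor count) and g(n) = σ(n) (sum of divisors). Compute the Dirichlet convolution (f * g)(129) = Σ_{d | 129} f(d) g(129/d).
(d * σ)(129) = 276

Divisors of 129: [1, 3, 43, 129]. For each d | 129:
  d = 1: d(1) · σ(129/1) = 1 · 176 = 176
  d = 3: d(3) · σ(129/3) = 2 · 44 = 88
  d = 43: d(43) · σ(129/43) = 2 · 4 = 8
  d = 129: d(129) · σ(129/129) = 4 · 1 = 4
Summing: (d * σ)(129) = 176 + 88 + 8 + 4 = 276.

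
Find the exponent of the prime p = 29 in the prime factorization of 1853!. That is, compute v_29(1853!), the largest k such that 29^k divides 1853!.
v_29(1853!) = 65

Legendre's formula: v_p(n!) = Σ_{k ≥ 1} ⌊n / p^k⌋. For p = 29, n = 1853, the terms are:
  ⌊1853/29^1⌋ = ⌊1853/29⌋ = 63
  ⌊1853/29^2⌋ = ⌊1853/841⌋ = 2
(the next term ⌊1853/29^3⌋ = 0, terminating the sum). Summing: v_29(1853!) = 63 + 2 = 65.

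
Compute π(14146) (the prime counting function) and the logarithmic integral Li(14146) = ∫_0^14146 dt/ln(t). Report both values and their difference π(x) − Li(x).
π(14146) = 1664;  Li(14146) ≈ 1687.54;  π(x) − Li(x) ≈ -23.54.

Direct count of primes ≤ 14146 gives π(14146) = 1664. Numerical evaluation of the logarithmic integral gives Li(14146) ≈ 1687.54. The difference π(x) − Li(x) ≈ -23.54 is typically negative for small/moderate x (Li(x) overestimates), though Littlewood's theorem shows this sign changes infinitely often.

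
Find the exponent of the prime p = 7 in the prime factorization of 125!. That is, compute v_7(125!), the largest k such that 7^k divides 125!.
v_7(125!) = 19

Legendre's formula: v_p(n!) = Σ_{k ≥ 1} ⌊n / p^k⌋. For p = 7, n = 125, the terms are:
  ⌊125/7^1⌋ = ⌊125/7⌋ = 17
  ⌊125/7^2⌋ = ⌊125/49⌋ = 2
(the next term ⌊125/7^3⌋ = 0, terminating the sum). Summing: v_7(125!) = 17 + 2 = 19.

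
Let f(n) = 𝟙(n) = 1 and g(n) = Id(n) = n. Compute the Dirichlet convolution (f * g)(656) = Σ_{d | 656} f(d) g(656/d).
(𝟙 * Id)(656) = 1302

Divisors of 656: [1, 2, 4, 8, 16, 41, 82, 164, 328, 656]. For each d | 656:
  d = 1: 𝟙(1) · Id(656/1) = 1 · 656 = 656
  d = 2: 𝟙(2) · Id(656/2) = 1 · 328 = 328
  d = 4: 𝟙(4) · Id(656/4) = 1 · 164 = 164
  d = 8: 𝟙(8) · Id(656/8) = 1 · 82 = 82
  d = 16: 𝟙(16) · Id(656/16) = 1 · 41 = 41
  d = 41: 𝟙(41) · Id(656/41) = 1 · 16 = 16
  d = 82: 𝟙(82) · Id(656/82) = 1 · 8 = 8
  d = 164: 𝟙(164) · Id(656/164) = 1 · 4 = 4
  d = 328: 𝟙(328) · Id(656/328) = 1 · 2 = 2
  d = 656: 𝟙(656) · Id(656/656) = 1 · 1 = 1
Summing: (𝟙 * Id)(656) = 656 + 328 + 164 + 82 + 41 + 16 + 8 + 4 + 2 + 1 = 1302.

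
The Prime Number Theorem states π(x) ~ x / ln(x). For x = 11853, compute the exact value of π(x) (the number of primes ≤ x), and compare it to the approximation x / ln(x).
π(11853) = 1421;  x/ln(x) ≈ 1263.60;  relative error ≈ 11.08%.

Directly count primes up to 11853: π(11853) = 1421. The PNT approximation gives 11853/ln(11853) ≈ 11853/9.38034 ≈ 1263.60. Relative error (π(x) − x/ln(x)) / π(x) ≈ 11.08%; the approximation is known to undercount slightly (Li(x) is a better estimate).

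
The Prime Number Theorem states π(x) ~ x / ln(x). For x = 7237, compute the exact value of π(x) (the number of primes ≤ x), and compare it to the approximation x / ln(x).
π(7237) = 925;  x/ln(x) ≈ 814.34;  relative error ≈ 11.96%.

Directly count primes up to 7237: π(7237) = 925. The PNT approximation gives 7237/ln(7237) ≈ 7237/8.88696 ≈ 814.34. Relative error (π(x) − x/ln(x)) / π(x) ≈ 11.96%; the approximation is known to undercount slightly (Li(x) is a better estimate).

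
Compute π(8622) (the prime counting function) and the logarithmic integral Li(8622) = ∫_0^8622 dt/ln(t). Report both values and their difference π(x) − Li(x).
π(8622) = 1072;  Li(8622) ≈ 1095.34;  π(x) − Li(x) ≈ -23.34.

Direct count of primes ≤ 8622 gives π(8622) = 1072. Numerical evaluation of the logarithmic integral gives Li(8622) ≈ 1095.34. The difference π(x) − Li(x) ≈ -23.34 is typically negative for small/moderate x (Li(x) overestimates), though Littlewood's theorem shows this sign changes infinitely often.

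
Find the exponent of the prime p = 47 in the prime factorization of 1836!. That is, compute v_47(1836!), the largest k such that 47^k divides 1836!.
v_47(1836!) = 39

Legendre's formula: v_p(n!) = Σ_{k ≥ 1} ⌊n / p^k⌋. For p = 47, n = 1836, the terms are:
  ⌊1836/47^1⌋ = ⌊1836/47⌋ = 39
(the next term ⌊1836/47^2⌋ = 0, terminating the sum). Summing: v_47(1836!) = 39 = 39.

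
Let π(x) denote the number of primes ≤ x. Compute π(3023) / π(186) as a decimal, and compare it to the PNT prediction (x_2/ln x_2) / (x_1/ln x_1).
π(3023)/π(186) = 434/42 ≈ 10.3333;  PNT prediction ≈ 10.5980.

π(186) = 42 and π(3023) = 434, so π(3023)/π(186) ≈ 10.3333. The PNT-predicted ratio is (3023/ln(3023)) / (186/ln(186)) ≈ 10.5980. The two agree to within a few percent, as expected.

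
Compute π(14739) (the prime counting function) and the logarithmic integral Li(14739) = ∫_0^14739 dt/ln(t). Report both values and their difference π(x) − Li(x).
π(14739) = 1725;  Li(14739) ≈ 1749.46;  π(x) − Li(x) ≈ -24.46.

Direct count of primes ≤ 14739 gives π(14739) = 1725. Numerical evaluation of the logarithmic integral gives Li(14739) ≈ 1749.46. The difference π(x) − Li(x) ≈ -24.46 is typically negative for small/moderate x (Li(x) overestimates), though Littlewood's theorem shows this sign changes infinitely often.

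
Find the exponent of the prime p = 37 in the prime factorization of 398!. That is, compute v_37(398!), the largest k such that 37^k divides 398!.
v_37(398!) = 10

Legendre's formula: v_p(n!) = Σ_{k ≥ 1} ⌊n / p^k⌋. For p = 37, n = 398, the terms are:
  ⌊398/37^1⌋ = ⌊398/37⌋ = 10
(the next term ⌊398/37^2⌋ = 0, terminating the sum). Summing: v_37(398!) = 10 = 10.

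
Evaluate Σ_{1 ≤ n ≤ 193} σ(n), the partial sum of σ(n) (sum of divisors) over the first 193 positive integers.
Σ_{n ≤ 193} σ(n) = 30684

Compute σ(n) for each 1 ≤ n ≤ 193: σ(1) = 1, σ(2) = 3, σ(3) = 4, σ(4) = 7, σ(5) = 6, σ(6) = 12, σ(7) = 8, σ(8) = 15, σ(9) = 13, σ(10) = 18, σ(11) = 12, σ(12) = 28, σ(13) = 14, σ(14) = 24, σ(15) = 24, σ(16) = 31, σ(17) = 18, σ(18) = 39, σ(19) = 20, σ(20) = 42, σ(21) = 32, σ(22) = 36, σ(23) = 24, σ(24) = 60, σ(25) = 31, σ(26) = 42, σ(27) = 40, σ(28) = 56, σ(29) = 30, σ(30) = 72, σ(31) = 32, σ(32) = 63, σ(33) = 48, σ(34) = 54, σ(35) = 48, σ(36) = 91, σ(37) = 38, σ(38) = 60, σ(39) = 56, σ(40) = 90, σ(41) = 42, σ(42) = 96, σ(43) = 44, σ(44) = 84, σ(45) = 78, σ(46) = 72, σ(47) = 48, σ(48) = 124, σ(49) = 57, σ(50) = 93, σ(51) = 72, σ(52) = 98, σ(53) = 54, σ(54) = 120, σ(55) = 72, σ(56) = 120, σ(57) = 80, σ(58) = 90, σ(59) = 60, σ(60) = 168, σ(61) = 62, σ(62) = 96, σ(63) = 104, σ(64) = 127, σ(65) = 84, σ(66) = 144, σ(67) = 68, σ(68) = 126, σ(69) = 96, σ(70) = 144, σ(71) = 72, σ(72) = 195, σ(73) = 74, σ(74) = 114, σ(75) = 124, σ(76) = 140, σ(77) = 96, σ(78) = 168, σ(79) = 80, σ(80) = 186, σ(81) = 121, σ(82) = 126, σ(83) = 84, σ(84) = 224, σ(85) = 108, σ(86) = 132, σ(87) = 120, σ(88) = 180, σ(89) = 90, σ(90) = 234, σ(91) = 112, σ(92) = 168, σ(93) = 128, σ(94) = 144, σ(95) = 120, σ(96) = 252, σ(97) = 98, σ(98) = 171, σ(99) = 156, σ(100) = 217, σ(101) = 102, σ(102) = 216, σ(103) = 104, σ(104) = 210, σ(105) = 192, σ(106) = 162, σ(107) = 108, σ(108) = 280, σ(109) = 110, σ(110) = 216, σ(111) = 152, σ(112) = 248, σ(113) = 114, σ(114) = 240, σ(115) = 144, σ(116) = 210, σ(117) = 182, σ(118) = 180, σ(119) = 144, σ(120) = 360, σ(121) = 133, σ(122) = 186, σ(123) = 168, σ(124) = 224, σ(125) = 156, σ(126) = 312, σ(127) = 128, σ(128) = 255, σ(129) = 176, σ(130) = 252, σ(131) = 132, σ(132) = 336, σ(133) = 160, σ(134) = 204, σ(135) = 240, σ(136) = 270, σ(137) = 138, σ(138) = 288, σ(139) = 140, σ(140) = 336, σ(141) = 192, σ(142) = 216, σ(143) = 168, σ(144) = 403, σ(145) = 180, σ(146) = 222, σ(147) = 228, σ(148) = 266, σ(149) = 150, σ(150) = 372, σ(151) = 152, σ(152) = 300, σ(153) = 234, σ(154) = 288, σ(155) = 192, σ(156) = 392, σ(157) = 158, σ(158) = 240, σ(159) = 216, σ(160) = 378, σ(161) = 192, σ(162) = 363, σ(163) = 164, σ(164) = 294, σ(165) = 288, σ(166) = 252, σ(167) = 168, σ(168) = 480, σ(169) = 183, σ(170) = 324, σ(171) = 260, σ(172) = 308, σ(173) = 174, σ(174) = 360, σ(175) = 248, σ(176) = 372, σ(177) = 240, σ(178) = 270, σ(179) = 180, σ(180) = 546, σ(181) = 182, σ(182) = 336, σ(183) = 248, σ(184) = 360, σ(185) = 228, σ(186) = 384, σ(187) = 216, σ(188) = 336, σ(189) = 320, σ(190) = 360, σ(191) = 192, σ(192) = 508, σ(193) = 194. Summing all 193 values: 30684. (Average order: Σ_{n ≤ x} σ(n) ~ (π²/12) x². For x = 193, (π²/12)·193² ≈ 30636.07.)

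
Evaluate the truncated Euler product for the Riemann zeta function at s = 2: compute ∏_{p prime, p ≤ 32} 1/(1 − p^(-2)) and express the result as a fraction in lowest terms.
∏ = 82920037520482019/50722704772300800

The primes p ≤ 32 are [2, 3, 5, 7, 11, 13, 17, 19, 23, 29, 31]. For each prime, (1 − 1/p^2)^(-1) = p^2 / (p^2 − 1). The product is (1 − 1/2^2)^(-1), (1 − 1/3^2)^(-1), (1 − 1/5^2)^(-1), (1 − 1/7^2)^(-1), (1 − 1/11^2)^(-1), (1 − 1/13^2)^(-1), (1 − 1/17^2)^(-1), (1 − 1/19^2)^(-1), (1 − 1/23^2)^(-1), (1 − 1/29^2)^(-1), (1 − 1/31^2)^(-1) = ∏ p^2 / (p^2 − 1) = 82920037520482019/50722704772300800.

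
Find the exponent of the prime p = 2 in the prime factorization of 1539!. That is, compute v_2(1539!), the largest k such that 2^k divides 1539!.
v_2(1539!) = 1535

Legendre's formula: v_p(n!) = Σ_{k ≥ 1} ⌊n / p^k⌋. For p = 2, n = 1539, the terms are:
  ⌊1539/2^1⌋ = ⌊1539/2⌋ = 769
  ⌊1539/2^2⌋ = ⌊1539/4⌋ = 384
  ⌊1539/2^3⌋ = ⌊1539/8⌋ = 192
  ⌊1539/2^4⌋ = ⌊1539/16⌋ = 96
  ⌊1539/2^5⌋ = ⌊1539/32⌋ = 48
  ⌊1539/2^6⌋ = ⌊1539/64⌋ = 24
  ⌊1539/2^7⌋ = ⌊1539/128⌋ = 12
  ⌊1539/2^8⌋ = ⌊1539/256⌋ = 6
  ⌊1539/2^9⌋ = ⌊1539/512⌋ = 3
  ⌊1539/2^10⌋ = ⌊1539/1024⌋ = 1
(the next term ⌊1539/2^11⌋ = 0, terminating the sum). Summing: v_2(1539!) = 769 + 384 + 192 + 96 + 48 + 24 + 12 + 6 + 3 + 1 = 1535.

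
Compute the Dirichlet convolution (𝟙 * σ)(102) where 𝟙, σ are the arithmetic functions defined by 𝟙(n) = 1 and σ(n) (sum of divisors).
(𝟙 * σ)(102) = 380

Divisors of 102: [1, 2, 3, 6, 17, 34, 51, 102]. For each d | 102:
  d = 1: 𝟙(1) · σ(102/1) = 1 · 216 = 216
  d = 2: 𝟙(2) · σ(102/2) = 1 · 72 = 72
  d = 3: 𝟙(3) · σ(102/3) = 1 · 54 = 54
  d = 6: 𝟙(6) · σ(102/6) = 1 · 18 = 18
  d = 17: 𝟙(17) · σ(102/17) = 1 · 12 = 12
  d = 34: 𝟙(34) · σ(102/34) = 1 · 4 = 4
  d = 51: 𝟙(51) · σ(102/51) = 1 · 3 = 3
  d = 102: 𝟙(102) · σ(102/102) = 1 · 1 = 1
Summing: (𝟙 * σ)(102) = 216 + 72 + 54 + 18 + 12 + 4 + 3 + 1 = 380.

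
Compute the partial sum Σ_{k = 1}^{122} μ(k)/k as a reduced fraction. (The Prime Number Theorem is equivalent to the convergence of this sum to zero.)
Σ μ(k)/k = -2608290726639331073360151426179268330820642/3161005464041760778814520629154366249327468699

Values of μ(k) for 1 ≤ k ≤ 122: μ(1) = 1, μ(2) = -1, μ(3) = -1, μ(5) = -1, μ(6) = 1, μ(7) = -1, μ(10) = 1, μ(11) = -1, μ(13) = -1, μ(14) = 1, μ(15) = 1, μ(17) = -1, μ(19) = -1, μ(21) = 1, μ(22) = 1, μ(23) = -1, μ(26) = 1, μ(29) = -1, μ(30) = -1, μ(31) = -1, μ(33) = 1, μ(34) = 1, μ(35) = 1, μ(37) = -1, μ(38) = 1, μ(39) = 1, μ(41) = -1, μ(42) = -1, μ(43) = -1, μ(46) = 1, μ(47) = -1, μ(51) = 1, μ(53) = -1, μ(55) = 1, μ(57) = 1, μ(58) = 1, μ(59) = -1, μ(61) = -1, μ(62) = 1, μ(65) = 1, μ(66) = -1, μ(67) = -1, μ(69) = 1, μ(70) = -1, μ(71) = -1, μ(73) = -1, μ(74) = 1, μ(77) = 1, μ(78) = -1, μ(79) = -1, μ(82) = 1, μ(83) = -1, μ(85) = 1, μ(86) = 1, μ(87) = 1, μ(89) = -1, μ(91) = 1, μ(93) = 1, μ(94) = 1, μ(95) = 1, μ(97) = -1, μ(101) = -1, μ(102) = -1, μ(103) = -1, μ(105) = -1, μ(106) = 1, μ(107) = -1, μ(109) = -1, μ(110) = -1, μ(111) = 1, μ(113) = -1, μ(114) = -1, μ(115) = 1, μ(118) = 1, μ(119) = 1, μ(122) = 1, with μ = 0 on non-squarefree integers. Summing μ(k)/k for k where μ(k) ≠ 0 gives -2608290726639331073360151426179268330820642/3161005464041760778814520629154366249327468699 ≈ -0.0008. (PNT ⟺ this sum → 0 as n → ∞.)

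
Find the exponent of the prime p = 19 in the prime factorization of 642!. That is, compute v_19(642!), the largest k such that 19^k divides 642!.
v_19(642!) = 34

Legendre's formula: v_p(n!) = Σ_{k ≥ 1} ⌊n / p^k⌋. For p = 19, n = 642, the terms are:
  ⌊642/19^1⌋ = ⌊642/19⌋ = 33
  ⌊642/19^2⌋ = ⌊642/361⌋ = 1
(the next term ⌊642/19^3⌋ = 0, terminating the sum). Summing: v_19(642!) = 33 + 1 = 34.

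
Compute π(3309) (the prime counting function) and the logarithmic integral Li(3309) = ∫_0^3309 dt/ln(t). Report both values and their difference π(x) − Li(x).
π(3309) = 465;  Li(3309) ≈ 481.12;  π(x) − Li(x) ≈ -16.12.

Direct count of primes ≤ 3309 gives π(3309) = 465. Numerical evaluation of the logarithmic integral gives Li(3309) ≈ 481.12. The difference π(x) − Li(x) ≈ -16.12 is typically negative for small/moderate x (Li(x) overestimates), though Littlewood's theorem shows this sign changes infinitely often.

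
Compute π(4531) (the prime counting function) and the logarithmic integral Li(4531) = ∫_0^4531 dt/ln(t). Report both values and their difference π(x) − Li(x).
π(4531) = 615;  Li(4531) ≈ 628.90;  π(x) − Li(x) ≈ -13.90.

Direct count of primes ≤ 4531 gives π(4531) = 615. Numerical evaluation of the logarithmic integral gives Li(4531) ≈ 628.90. The difference π(x) − Li(x) ≈ -13.90 is typically negative for small/moderate x (Li(x) overestimates), though Littlewood's theorem shows this sign changes infinitely often.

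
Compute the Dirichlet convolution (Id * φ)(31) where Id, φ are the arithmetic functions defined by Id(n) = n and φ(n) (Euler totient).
(Id * φ)(31) = 61

Divisors of 31: [1, 31]. For each d | 31:
  d = 1: Id(1) · φ(31/1) = 1 · 30 = 30
  d = 31: Id(31) · φ(31/31) = 31 · 1 = 31
Summing: (Id * φ)(31) = 30 + 31 = 61.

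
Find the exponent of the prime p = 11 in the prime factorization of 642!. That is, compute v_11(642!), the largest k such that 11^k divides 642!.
v_11(642!) = 63

Legendre's formula: v_p(n!) = Σ_{k ≥ 1} ⌊n / p^k⌋. For p = 11, n = 642, the terms are:
  ⌊642/11^1⌋ = ⌊642/11⌋ = 58
  ⌊642/11^2⌋ = ⌊642/121⌋ = 5
(the next term ⌊642/11^3⌋ = 0, terminating the sum). Summing: v_11(642!) = 58 + 5 = 63.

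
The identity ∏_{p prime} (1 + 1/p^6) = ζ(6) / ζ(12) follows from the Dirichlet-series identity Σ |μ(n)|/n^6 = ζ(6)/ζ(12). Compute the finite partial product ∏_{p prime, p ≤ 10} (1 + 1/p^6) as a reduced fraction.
∏ = 17446405561/17153224200

The primes p ≤ 10 are [2, 3, 5, 7]. For each, (1 + 1/p^6) = (p^6 + 1)/p^6. Multiplying these fractions over p ∈ [2, 3, 5, 7] gives 17446405561/17153224200. (In the limit P → ∞ this tends to ζ(6)/ζ(12).)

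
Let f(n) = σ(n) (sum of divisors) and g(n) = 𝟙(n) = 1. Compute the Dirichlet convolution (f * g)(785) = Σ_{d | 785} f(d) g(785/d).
(σ * 𝟙)(785) = 1113

Divisors of 785: [1, 5, 157, 785]. For each d | 785:
  d = 1: σ(1) · 𝟙(785/1) = 1 · 1 = 1
  d = 5: σ(5) · 𝟙(785/5) = 6 · 1 = 6
  d = 157: σ(157) · 𝟙(785/157) = 158 · 1 = 158
  d = 785: σ(785) · 𝟙(785/785) = 948 · 1 = 948
Summing: (σ * 𝟙)(785) = 1 + 6 + 158 + 948 = 1113.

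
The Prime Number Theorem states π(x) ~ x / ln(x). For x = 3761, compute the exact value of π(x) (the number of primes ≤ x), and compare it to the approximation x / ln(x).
π(3761) = 523;  x/ln(x) ≈ 456.85;  relative error ≈ 12.65%.

Directly count primes up to 3761: π(3761) = 523. The PNT approximation gives 3761/ln(3761) ≈ 3761/8.23244 ≈ 456.85. Relative error (π(x) − x/ln(x)) / π(x) ≈ 12.65%; the approximation is known to undercount slightly (Li(x) is a better estimate).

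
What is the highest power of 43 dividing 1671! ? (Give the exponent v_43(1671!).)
v_43(1671!) = 38

Legendre's formula: v_p(n!) = Σ_{k ≥ 1} ⌊n / p^k⌋. For p = 43, n = 1671, the terms are:
  ⌊1671/43^1⌋ = ⌊1671/43⌋ = 38
(the next term ⌊1671/43^2⌋ = 0, terminating the sum). Summing: v_43(1671!) = 38 = 38.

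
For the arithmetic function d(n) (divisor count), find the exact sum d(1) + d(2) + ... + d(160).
Σ_{n ≤ 160} d(n) = 842

Compute d(n) for each 1 ≤ n ≤ 160: d(1) = 1, d(2) = 2, d(3) = 2, d(4) = 3, d(5) = 2, d(6) = 4, d(7) = 2, d(8) = 4, d(9) = 3, d(10) = 4, d(11) = 2, d(12) = 6, d(13) = 2, d(14) = 4, d(15) = 4, d(16) = 5, d(17) = 2, d(18) = 6, d(19) = 2, d(20) = 6, d(21) = 4, d(22) = 4, d(23) = 2, d(24) = 8, d(25) = 3, d(26) = 4, d(27) = 4, d(28) = 6, d(29) = 2, d(30) = 8, d(31) = 2, d(32) = 6, d(33) = 4, d(34) = 4, d(35) = 4, d(36) = 9, d(37) = 2, d(38) = 4, d(39) = 4, d(40) = 8, d(41) = 2, d(42) = 8, d(43) = 2, d(44) = 6, d(45) = 6, d(46) = 4, d(47) = 2, d(48) = 10, d(49) = 3, d(50) = 6, d(51) = 4, d(52) = 6, d(53) = 2, d(54) = 8, d(55) = 4, d(56) = 8, d(57) = 4, d(58) = 4, d(59) = 2, d(60) = 12, d(61) = 2, d(62) = 4, d(63) = 6, d(64) = 7, d(65) = 4, d(66) = 8, d(67) = 2, d(68) = 6, d(69) = 4, d(70) = 8, d(71) = 2, d(72) = 12, d(73) = 2, d(74) = 4, d(75) = 6, d(76) = 6, d(77) = 4, d(78) = 8, d(79) = 2, d(80) = 10, d(81) = 5, d(82) = 4, d(83) = 2, d(84) = 12, d(85) = 4, d(86) = 4, d(87) = 4, d(88) = 8, d(89) = 2, d(90) = 12, d(91) = 4, d(92) = 6, d(93) = 4, d(94) = 4, d(95) = 4, d(96) = 12, d(97) = 2, d(98) = 6, d(99) = 6, d(100) = 9, d(101) = 2, d(102) = 8, d(103) = 2, d(104) = 8, d(105) = 8, d(106) = 4, d(107) = 2, d(108) = 12, d(109) = 2, d(110) = 8, d(111) = 4, d(112) = 10, d(113) = 2, d(114) = 8, d(115) = 4, d(116) = 6, d(117) = 6, d(118) = 4, d(119) = 4, d(120) = 16, d(121) = 3, d(122) = 4, d(123) = 4, d(124) = 6, d(125) = 4, d(126) = 12, d(127) = 2, d(128) = 8, d(129) = 4, d(130) = 8, d(131) = 2, d(132) = 12, d(133) = 4, d(134) = 4, d(135) = 8, d(136) = 8, d(137) = 2, d(138) = 8, d(139) = 2, d(140) = 12, d(141) = 4, d(142) = 4, d(143) = 4, d(144) = 15, d(145) = 4, d(146) = 4, d(147) = 6, d(148) = 6, d(149) = 2, d(150) = 12, d(151) = 2, d(152) = 8, d(153) = 6, d(154) = 8, d(155) = 4, d(156) = 12, d(157) = 2, d(158) = 4, d(159) = 4, d(160) = 12. Summing all 160 values: 842. (Dirichlet's divisor formula: Σ_{n ≤ x} d(n) = x ln(x) + (2γ − 1) x + O(√x). For x = 160, the asymptotic estimate is ≈ 836.74.)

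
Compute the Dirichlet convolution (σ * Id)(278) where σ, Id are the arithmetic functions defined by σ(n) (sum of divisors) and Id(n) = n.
(σ * Id)(278) = 1395

Divisors of 278: [1, 2, 139, 278]. For each d | 278:
  d = 1: σ(1) · Id(278/1) = 1 · 278 = 278
  d = 2: σ(2) · Id(278/2) = 3 · 139 = 417
  d = 139: σ(139) · Id(278/139) = 140 · 2 = 280
  d = 278: σ(278) · Id(278/278) = 420 · 1 = 420
Summing: (σ * Id)(278) = 278 + 417 + 280 + 420 = 1395.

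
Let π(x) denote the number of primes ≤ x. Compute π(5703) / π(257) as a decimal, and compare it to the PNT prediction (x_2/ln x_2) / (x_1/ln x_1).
π(5703)/π(257) = 751/55 ≈ 13.6545;  PNT prediction ≈ 14.2376.

π(257) = 55 and π(5703) = 751, so π(5703)/π(257) ≈ 13.6545. The PNT-predicted ratio is (5703/ln(5703)) / (257/ln(257)) ≈ 14.2376. The two agree to within a few percent, as expected.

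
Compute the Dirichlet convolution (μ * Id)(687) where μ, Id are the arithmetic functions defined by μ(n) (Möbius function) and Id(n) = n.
(μ * Id)(687) = 456

Divisors of 687: [1, 3, 229, 687]. For each d | 687:
  d = 1: μ(1) · Id(687/1) = 1 · 687 = 687
  d = 3: μ(3) · Id(687/3) = -1 · 229 = -229
  d = 229: μ(229) · Id(687/229) = -1 · 3 = -3
  d = 687: μ(687) · Id(687/687) = 1 · 1 = 1
Summing: (μ * Id)(687) = 687 + -229 + -3 + 1 = 456.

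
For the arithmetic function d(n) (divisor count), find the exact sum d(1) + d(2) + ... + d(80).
Σ_{n ≤ 80} d(n) = 368

Compute d(n) for each 1 ≤ n ≤ 80: d(1) = 1, d(2) = 2, d(3) = 2, d(4) = 3, d(5) = 2, d(6) = 4, d(7) = 2, d(8) = 4, d(9) = 3, d(10) = 4, d(11) = 2, d(12) = 6, d(13) = 2, d(14) = 4, d(15) = 4, d(16) = 5, d(17) = 2, d(18) = 6, d(19) = 2, d(20) = 6, d(21) = 4, d(22) = 4, d(23) = 2, d(24) = 8, d(25) = 3, d(26) = 4, d(27) = 4, d(28) = 6, d(29) = 2, d(30) = 8, d(31) = 2, d(32) = 6, d(33) = 4, d(34) = 4, d(35) = 4, d(36) = 9, d(37) = 2, d(38) = 4, d(39) = 4, d(40) = 8, d(41) = 2, d(42) = 8, d(43) = 2, d(44) = 6, d(45) = 6, d(46) = 4, d(47) = 2, d(48) = 10, d(49) = 3, d(50) = 6, d(51) = 4, d(52) = 6, d(53) = 2, d(54) = 8, d(55) = 4, d(56) = 8, d(57) = 4, d(58) = 4, d(59) = 2, d(60) = 12, d(61) = 2, d(62) = 4, d(63) = 6, d(64) = 7, d(65) = 4, d(66) = 8, d(67) = 2, d(68) = 6, d(69) = 4, d(70) = 8, d(71) = 2, d(72) = 12, d(73) = 2, d(74) = 4, d(75) = 6, d(76) = 6, d(77) = 4, d(78) = 8, d(79) = 2, d(80) = 10. Summing all 80 values: 368. (Dirichlet's divisor formula: Σ_{n ≤ x} d(n) = x ln(x) + (2γ − 1) x + O(√x). For x = 80, the asymptotic estimate is ≈ 362.92.)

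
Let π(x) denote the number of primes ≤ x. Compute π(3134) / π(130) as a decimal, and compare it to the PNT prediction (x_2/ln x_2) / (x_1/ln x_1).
π(3134)/π(130) = 445/31 ≈ 14.3548;  PNT prediction ≈ 14.5769.

π(130) = 31 and π(3134) = 445, so π(3134)/π(130) ≈ 14.3548. The PNT-predicted ratio is (3134/ln(3134)) / (130/ln(130)) ≈ 14.5769. The two agree to within a few percent, as expected.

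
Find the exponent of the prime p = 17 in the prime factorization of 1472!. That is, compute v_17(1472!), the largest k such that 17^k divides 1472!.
v_17(1472!) = 91

Legendre's formula: v_p(n!) = Σ_{k ≥ 1} ⌊n / p^k⌋. For p = 17, n = 1472, the terms are:
  ⌊1472/17^1⌋ = ⌊1472/17⌋ = 86
  ⌊1472/17^2⌋ = ⌊1472/289⌋ = 5
(the next term ⌊1472/17^3⌋ = 0, terminating the sum). Summing: v_17(1472!) = 86 + 5 = 91.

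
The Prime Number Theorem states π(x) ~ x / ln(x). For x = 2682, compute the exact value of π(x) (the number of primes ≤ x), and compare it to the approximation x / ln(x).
π(2682) = 388;  x/ln(x) ≈ 339.74;  relative error ≈ 12.44%.

Directly count primes up to 2682: π(2682) = 388. The PNT approximation gives 2682/ln(2682) ≈ 2682/7.89432 ≈ 339.74. Relative error (π(x) − x/ln(x)) / π(x) ≈ 12.44%; the approximation is known to undercount slightly (Li(x) is a better estimate).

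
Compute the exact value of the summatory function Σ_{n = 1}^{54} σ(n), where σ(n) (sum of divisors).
Σ_{n ≤ 54} σ(n) = 2424

Compute σ(n) for each 1 ≤ n ≤ 54: σ(1) = 1, σ(2) = 3, σ(3) = 4, σ(4) = 7, σ(5) = 6, σ(6) = 12, σ(7) = 8, σ(8) = 15, σ(9) = 13, σ(10) = 18, σ(11) = 12, σ(12) = 28, σ(13) = 14, σ(14) = 24, σ(15) = 24, σ(16) = 31, σ(17) = 18, σ(18) = 39, σ(19) = 20, σ(20) = 42, σ(21) = 32, σ(22) = 36, σ(23) = 24, σ(24) = 60, σ(25) = 31, σ(26) = 42, σ(27) = 40, σ(28) = 56, σ(29) = 30, σ(30) = 72, σ(31) = 32, σ(32) = 63, σ(33) = 48, σ(34) = 54, σ(35) = 48, σ(36) = 91, σ(37) = 38, σ(38) = 60, σ(39) = 56, σ(40) = 90, σ(41) = 42, σ(42) = 96, σ(43) = 44, σ(44) = 84, σ(45) = 78, σ(46) = 72, σ(47) = 48, σ(48) = 124, σ(49) = 57, σ(50) = 93, σ(51) = 72, σ(52) = 98, σ(53) = 54, σ(54) = 120. Summing all 54 values: 2424. (Average order: Σ_{n ≤ x} σ(n) ~ (π²/12) x². For x = 54, (π²/12)·54² ≈ 2398.31.)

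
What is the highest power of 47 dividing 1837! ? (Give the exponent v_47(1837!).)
v_47(1837!) = 39

Legendre's formula: v_p(n!) = Σ_{k ≥ 1} ⌊n / p^k⌋. For p = 47, n = 1837, the terms are:
  ⌊1837/47^1⌋ = ⌊1837/47⌋ = 39
(the next term ⌊1837/47^2⌋ = 0, terminating the sum). Summing: v_47(1837!) = 39 = 39.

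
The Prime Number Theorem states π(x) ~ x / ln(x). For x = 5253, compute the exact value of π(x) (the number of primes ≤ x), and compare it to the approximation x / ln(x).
π(5253) = 697;  x/ln(x) ≈ 613.20;  relative error ≈ 12.02%.

Directly count primes up to 5253: π(5253) = 697. The PNT approximation gives 5253/ln(5253) ≈ 5253/8.56655 ≈ 613.20. Relative error (π(x) − x/ln(x)) / π(x) ≈ 12.02%; the approximation is known to undercount slightly (Li(x) is a better estimate).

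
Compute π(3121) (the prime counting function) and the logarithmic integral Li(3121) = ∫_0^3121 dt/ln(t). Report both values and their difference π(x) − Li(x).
π(3121) = 445;  Li(3121) ≈ 457.83;  π(x) − Li(x) ≈ -12.83.

Direct count of primes ≤ 3121 gives π(3121) = 445. Numerical evaluation of the logarithmic integral gives Li(3121) ≈ 457.83. The difference π(x) − Li(x) ≈ -12.83 is typically negative for small/moderate x (Li(x) overestimates), though Littlewood's theorem shows this sign changes infinitely often.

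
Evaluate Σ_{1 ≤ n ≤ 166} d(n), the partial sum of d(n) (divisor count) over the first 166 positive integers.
Σ_{n ≤ 166} d(n) = 876

Compute d(n) for each 1 ≤ n ≤ 166: d(1) = 1, d(2) = 2, d(3) = 2, d(4) = 3, d(5) = 2, d(6) = 4, d(7) = 2, d(8) = 4, d(9) = 3, d(10) = 4, d(11) = 2, d(12) = 6, d(13) = 2, d(14) = 4, d(15) = 4, d(16) = 5, d(17) = 2, d(18) = 6, d(19) = 2, d(20) = 6, d(21) = 4, d(22) = 4, d(23) = 2, d(24) = 8, d(25) = 3, d(26) = 4, d(27) = 4, d(28) = 6, d(29) = 2, d(30) = 8, d(31) = 2, d(32) = 6, d(33) = 4, d(34) = 4, d(35) = 4, d(36) = 9, d(37) = 2, d(38) = 4, d(39) = 4, d(40) = 8, d(41) = 2, d(42) = 8, d(43) = 2, d(44) = 6, d(45) = 6, d(46) = 4, d(47) = 2, d(48) = 10, d(49) = 3, d(50) = 6, d(51) = 4, d(52) = 6, d(53) = 2, d(54) = 8, d(55) = 4, d(56) = 8, d(57) = 4, d(58) = 4, d(59) = 2, d(60) = 12, d(61) = 2, d(62) = 4, d(63) = 6, d(64) = 7, d(65) = 4, d(66) = 8, d(67) = 2, d(68) = 6, d(69) = 4, d(70) = 8, d(71) = 2, d(72) = 12, d(73) = 2, d(74) = 4, d(75) = 6, d(76) = 6, d(77) = 4, d(78) = 8, d(79) = 2, d(80) = 10, d(81) = 5, d(82) = 4, d(83) = 2, d(84) = 12, d(85) = 4, d(86) = 4, d(87) = 4, d(88) = 8, d(89) = 2, d(90) = 12, d(91) = 4, d(92) = 6, d(93) = 4, d(94) = 4, d(95) = 4, d(96) = 12, d(97) = 2, d(98) = 6, d(99) = 6, d(100) = 9, d(101) = 2, d(102) = 8, d(103) = 2, d(104) = 8, d(105) = 8, d(106) = 4, d(107) = 2, d(108) = 12, d(109) = 2, d(110) = 8, d(111) = 4, d(112) = 10, d(113) = 2, d(114) = 8, d(115) = 4, d(116) = 6, d(117) = 6, d(118) = 4, d(119) = 4, d(120) = 16, d(121) = 3, d(122) = 4, d(123) = 4, d(124) = 6, d(125) = 4, d(126) = 12, d(127) = 2, d(128) = 8, d(129) = 4, d(130) = 8, d(131) = 2, d(132) = 12, d(133) = 4, d(134) = 4, d(135) = 8, d(136) = 8, d(137) = 2, d(138) = 8, d(139) = 2, d(140) = 12, d(141) = 4, d(142) = 4, d(143) = 4, d(144) = 15, d(145) = 4, d(146) = 4, d(147) = 6, d(148) = 6, d(149) = 2, d(150) = 12, d(151) = 2, d(152) = 8, d(153) = 6, d(154) = 8, d(155) = 4, d(156) = 12, d(157) = 2, d(158) = 4, d(159) = 4, d(160) = 12, d(161) = 4, d(162) = 10, d(163) = 2, d(164) = 6, d(165) = 8, d(166) = 4. Summing all 166 values: 876. (Dirichlet's divisor formula: Σ_{n ≤ x} d(n) = x ln(x) + (2γ − 1) x + O(√x). For x = 166, the asymptotic estimate is ≈ 874.23.)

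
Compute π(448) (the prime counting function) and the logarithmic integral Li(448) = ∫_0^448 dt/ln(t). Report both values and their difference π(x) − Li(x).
π(448) = 86;  Li(448) ≈ 93.35;  π(x) − Li(x) ≈ -7.35.

Direct count of primes ≤ 448 gives π(448) = 86. Numerical evaluation of the logarithmic integral gives Li(448) ≈ 93.35. The difference π(x) − Li(x) ≈ -7.35 is typically negative for small/moderate x (Li(x) overestimates), though Littlewood's theorem shows this sign changes infinitely often.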